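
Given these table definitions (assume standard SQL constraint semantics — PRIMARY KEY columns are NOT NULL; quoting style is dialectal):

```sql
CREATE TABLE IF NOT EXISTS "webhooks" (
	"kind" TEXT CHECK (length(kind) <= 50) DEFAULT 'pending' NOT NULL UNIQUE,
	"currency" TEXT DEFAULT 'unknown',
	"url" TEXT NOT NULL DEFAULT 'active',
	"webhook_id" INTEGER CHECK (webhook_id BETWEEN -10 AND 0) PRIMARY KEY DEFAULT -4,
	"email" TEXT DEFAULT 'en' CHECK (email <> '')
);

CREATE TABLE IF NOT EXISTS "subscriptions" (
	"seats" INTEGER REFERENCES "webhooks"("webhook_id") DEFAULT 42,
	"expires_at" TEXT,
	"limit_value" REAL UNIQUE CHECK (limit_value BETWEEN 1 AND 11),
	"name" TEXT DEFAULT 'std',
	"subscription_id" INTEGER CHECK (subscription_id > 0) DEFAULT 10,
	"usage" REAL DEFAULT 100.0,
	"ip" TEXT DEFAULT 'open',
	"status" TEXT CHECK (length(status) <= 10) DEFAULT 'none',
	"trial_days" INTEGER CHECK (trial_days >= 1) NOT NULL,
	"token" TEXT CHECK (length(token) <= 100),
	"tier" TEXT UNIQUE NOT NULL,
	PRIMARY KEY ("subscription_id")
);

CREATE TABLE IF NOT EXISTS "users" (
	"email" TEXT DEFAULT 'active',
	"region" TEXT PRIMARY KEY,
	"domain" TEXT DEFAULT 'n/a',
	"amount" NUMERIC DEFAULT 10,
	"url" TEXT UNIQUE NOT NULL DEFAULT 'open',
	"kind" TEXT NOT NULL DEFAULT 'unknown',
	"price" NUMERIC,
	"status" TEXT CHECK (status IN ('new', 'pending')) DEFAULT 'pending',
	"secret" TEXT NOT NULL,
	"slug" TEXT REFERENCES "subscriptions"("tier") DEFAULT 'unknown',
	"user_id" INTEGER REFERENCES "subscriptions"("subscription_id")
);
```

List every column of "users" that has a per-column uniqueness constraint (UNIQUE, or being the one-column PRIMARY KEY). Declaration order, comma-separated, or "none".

region, url

- email: no UNIQUE or single-column PK constraint.
- region: single-column PRIMARY KEY → unique.
- domain: no UNIQUE or single-column PK constraint.
- amount: no UNIQUE or single-column PK constraint.
- url: declared UNIQUE → unique.
- kind: no UNIQUE or single-column PK constraint.
- price: no UNIQUE or single-column PK constraint.
- status: no UNIQUE or single-column PK constraint.
- secret: no UNIQUE or single-column PK constraint.
- slug: no UNIQUE or single-column PK constraint.
- user_id: no UNIQUE or single-column PK constraint.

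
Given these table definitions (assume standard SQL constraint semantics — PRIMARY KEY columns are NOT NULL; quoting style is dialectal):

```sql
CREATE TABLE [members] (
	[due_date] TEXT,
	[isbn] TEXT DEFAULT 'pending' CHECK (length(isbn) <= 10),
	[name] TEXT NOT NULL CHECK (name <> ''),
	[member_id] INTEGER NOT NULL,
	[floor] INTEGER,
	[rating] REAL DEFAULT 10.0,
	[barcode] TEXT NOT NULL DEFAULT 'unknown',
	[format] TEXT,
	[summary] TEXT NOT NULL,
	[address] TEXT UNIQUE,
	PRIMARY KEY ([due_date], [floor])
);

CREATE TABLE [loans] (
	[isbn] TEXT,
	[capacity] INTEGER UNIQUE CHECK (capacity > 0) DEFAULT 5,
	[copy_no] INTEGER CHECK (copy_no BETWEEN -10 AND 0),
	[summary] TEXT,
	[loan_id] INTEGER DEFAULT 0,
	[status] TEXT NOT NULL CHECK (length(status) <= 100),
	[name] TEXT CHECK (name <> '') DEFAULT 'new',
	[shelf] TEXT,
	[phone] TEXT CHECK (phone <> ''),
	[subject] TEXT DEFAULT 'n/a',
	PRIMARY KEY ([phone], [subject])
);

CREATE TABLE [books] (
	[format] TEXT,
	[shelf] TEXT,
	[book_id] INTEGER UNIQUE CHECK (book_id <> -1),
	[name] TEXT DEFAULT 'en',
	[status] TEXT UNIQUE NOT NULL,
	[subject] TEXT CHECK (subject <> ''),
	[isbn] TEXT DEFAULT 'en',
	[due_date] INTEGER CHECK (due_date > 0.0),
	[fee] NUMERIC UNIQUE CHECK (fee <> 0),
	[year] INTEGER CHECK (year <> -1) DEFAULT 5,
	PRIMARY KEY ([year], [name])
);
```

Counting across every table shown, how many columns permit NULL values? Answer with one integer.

members: 4 nullable (isbn, rating, format, address — PK (due_date, floor) and explicit NOT NULL columns excluded).
loans: 7 nullable (isbn, capacity, copy_no, summary, loan_id, name, shelf — PK (phone, subject) and explicit NOT NULL columns excluded).
books: 7 nullable (format, shelf, book_id, subject, isbn, due_date, fee — PK (year, name) and explicit NOT NULL columns excluded).
Total: 4 + 7 + 7 = 18.

18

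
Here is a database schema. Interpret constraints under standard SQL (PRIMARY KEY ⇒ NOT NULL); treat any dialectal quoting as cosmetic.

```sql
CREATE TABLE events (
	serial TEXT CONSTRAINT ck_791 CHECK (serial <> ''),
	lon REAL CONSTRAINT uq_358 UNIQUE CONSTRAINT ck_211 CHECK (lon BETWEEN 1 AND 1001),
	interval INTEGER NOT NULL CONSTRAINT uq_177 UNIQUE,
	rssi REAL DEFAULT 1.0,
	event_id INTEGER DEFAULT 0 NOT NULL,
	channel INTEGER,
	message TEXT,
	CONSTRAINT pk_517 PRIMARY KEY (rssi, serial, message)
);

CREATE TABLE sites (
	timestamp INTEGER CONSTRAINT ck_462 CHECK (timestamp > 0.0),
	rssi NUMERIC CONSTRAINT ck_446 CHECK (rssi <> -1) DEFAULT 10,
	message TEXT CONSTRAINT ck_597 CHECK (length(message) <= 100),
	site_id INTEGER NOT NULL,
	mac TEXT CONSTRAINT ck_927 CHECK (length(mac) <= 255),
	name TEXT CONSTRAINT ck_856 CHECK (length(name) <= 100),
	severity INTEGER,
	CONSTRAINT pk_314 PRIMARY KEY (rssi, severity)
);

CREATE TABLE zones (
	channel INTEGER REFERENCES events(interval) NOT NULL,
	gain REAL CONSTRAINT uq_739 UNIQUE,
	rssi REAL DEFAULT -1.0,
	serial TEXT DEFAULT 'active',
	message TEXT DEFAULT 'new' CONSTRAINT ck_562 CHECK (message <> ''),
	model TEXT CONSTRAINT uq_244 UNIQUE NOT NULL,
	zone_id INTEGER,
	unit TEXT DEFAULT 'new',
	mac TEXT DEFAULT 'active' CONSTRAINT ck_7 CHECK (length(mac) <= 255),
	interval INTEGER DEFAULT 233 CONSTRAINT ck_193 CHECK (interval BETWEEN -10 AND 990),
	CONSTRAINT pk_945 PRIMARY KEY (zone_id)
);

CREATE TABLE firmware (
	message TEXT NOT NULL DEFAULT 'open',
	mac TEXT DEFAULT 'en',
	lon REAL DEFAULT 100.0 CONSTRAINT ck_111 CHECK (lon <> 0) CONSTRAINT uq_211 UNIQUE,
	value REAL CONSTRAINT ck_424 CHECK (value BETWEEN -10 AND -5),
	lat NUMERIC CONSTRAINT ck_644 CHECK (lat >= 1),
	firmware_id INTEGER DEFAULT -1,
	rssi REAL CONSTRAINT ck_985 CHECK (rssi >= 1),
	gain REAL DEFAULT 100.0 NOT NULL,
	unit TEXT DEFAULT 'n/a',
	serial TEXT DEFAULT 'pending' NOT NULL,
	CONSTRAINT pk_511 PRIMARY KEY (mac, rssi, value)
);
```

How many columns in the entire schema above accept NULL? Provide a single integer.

17

events: 2 nullable (lon, channel — PK (rssi, serial, message) and explicit NOT NULL columns excluded).
sites: 4 nullable (timestamp, message, mac, name — PK (rssi, severity) and explicit NOT NULL columns excluded).
zones: 7 nullable (gain, rssi, serial, message, unit, mac, interval — PK (zone_id) and explicit NOT NULL columns excluded).
firmware: 4 nullable (lon, lat, firmware_id, unit — PK (mac, rssi, value) and explicit NOT NULL columns excluded).
Total: 2 + 4 + 7 + 4 = 17.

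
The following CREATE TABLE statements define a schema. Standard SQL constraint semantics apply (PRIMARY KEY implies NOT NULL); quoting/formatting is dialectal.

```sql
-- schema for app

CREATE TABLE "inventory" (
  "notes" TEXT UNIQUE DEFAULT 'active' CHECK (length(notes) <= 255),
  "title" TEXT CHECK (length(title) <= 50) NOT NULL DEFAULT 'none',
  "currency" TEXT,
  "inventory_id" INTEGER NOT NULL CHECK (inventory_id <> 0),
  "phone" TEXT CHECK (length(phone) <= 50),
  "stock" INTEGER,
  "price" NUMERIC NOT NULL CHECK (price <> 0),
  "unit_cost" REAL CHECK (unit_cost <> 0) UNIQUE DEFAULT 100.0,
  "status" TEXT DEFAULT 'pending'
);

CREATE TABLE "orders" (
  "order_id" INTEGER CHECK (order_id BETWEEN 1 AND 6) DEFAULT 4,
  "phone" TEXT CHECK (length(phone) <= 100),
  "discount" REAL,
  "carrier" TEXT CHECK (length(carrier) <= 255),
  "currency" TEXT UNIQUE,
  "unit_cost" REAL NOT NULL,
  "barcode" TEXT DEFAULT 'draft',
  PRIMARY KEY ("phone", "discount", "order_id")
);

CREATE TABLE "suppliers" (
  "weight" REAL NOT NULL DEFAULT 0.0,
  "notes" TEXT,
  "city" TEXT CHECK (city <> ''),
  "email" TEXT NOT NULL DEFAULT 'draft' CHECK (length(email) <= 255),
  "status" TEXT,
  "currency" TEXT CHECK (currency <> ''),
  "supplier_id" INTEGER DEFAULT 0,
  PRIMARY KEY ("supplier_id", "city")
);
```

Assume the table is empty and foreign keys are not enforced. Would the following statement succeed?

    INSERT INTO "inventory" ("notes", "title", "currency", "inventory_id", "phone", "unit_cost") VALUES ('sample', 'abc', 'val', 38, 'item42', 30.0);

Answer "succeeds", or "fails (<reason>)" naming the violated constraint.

price is omitted from the column list and has no DEFAULT, so it would receive NULL.
But price is declared NOT NULL.

fails (NOT NULL on price)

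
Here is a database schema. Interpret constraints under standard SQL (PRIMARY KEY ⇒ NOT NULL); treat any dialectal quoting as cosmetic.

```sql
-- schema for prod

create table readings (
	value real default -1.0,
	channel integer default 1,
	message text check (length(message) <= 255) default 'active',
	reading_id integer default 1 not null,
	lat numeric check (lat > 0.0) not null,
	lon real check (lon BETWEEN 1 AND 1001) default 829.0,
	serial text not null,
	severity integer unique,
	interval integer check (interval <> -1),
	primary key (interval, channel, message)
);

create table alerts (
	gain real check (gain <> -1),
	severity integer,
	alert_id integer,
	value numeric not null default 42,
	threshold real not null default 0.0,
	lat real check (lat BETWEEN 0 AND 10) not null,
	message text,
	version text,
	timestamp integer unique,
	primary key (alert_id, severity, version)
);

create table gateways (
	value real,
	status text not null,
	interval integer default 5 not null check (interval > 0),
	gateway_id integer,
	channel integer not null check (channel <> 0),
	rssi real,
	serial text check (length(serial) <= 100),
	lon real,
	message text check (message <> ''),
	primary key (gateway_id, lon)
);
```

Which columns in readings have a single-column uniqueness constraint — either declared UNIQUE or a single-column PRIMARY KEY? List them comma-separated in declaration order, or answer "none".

- value: no UNIQUE or single-column PK constraint.
- channel: part of a composite PRIMARY KEY — only the tuple is unique, not this column on its own.
- message: part of a composite PRIMARY KEY — only the tuple is unique, not this column on its own.
- reading_id: no UNIQUE or single-column PK constraint.
- lat: no UNIQUE or single-column PK constraint.
- lon: no UNIQUE or single-column PK constraint.
- serial: no UNIQUE or single-column PK constraint.
- severity: declared UNIQUE → unique.
- interval: part of a composite PRIMARY KEY — only the tuple is unique, not this column on its own.

severity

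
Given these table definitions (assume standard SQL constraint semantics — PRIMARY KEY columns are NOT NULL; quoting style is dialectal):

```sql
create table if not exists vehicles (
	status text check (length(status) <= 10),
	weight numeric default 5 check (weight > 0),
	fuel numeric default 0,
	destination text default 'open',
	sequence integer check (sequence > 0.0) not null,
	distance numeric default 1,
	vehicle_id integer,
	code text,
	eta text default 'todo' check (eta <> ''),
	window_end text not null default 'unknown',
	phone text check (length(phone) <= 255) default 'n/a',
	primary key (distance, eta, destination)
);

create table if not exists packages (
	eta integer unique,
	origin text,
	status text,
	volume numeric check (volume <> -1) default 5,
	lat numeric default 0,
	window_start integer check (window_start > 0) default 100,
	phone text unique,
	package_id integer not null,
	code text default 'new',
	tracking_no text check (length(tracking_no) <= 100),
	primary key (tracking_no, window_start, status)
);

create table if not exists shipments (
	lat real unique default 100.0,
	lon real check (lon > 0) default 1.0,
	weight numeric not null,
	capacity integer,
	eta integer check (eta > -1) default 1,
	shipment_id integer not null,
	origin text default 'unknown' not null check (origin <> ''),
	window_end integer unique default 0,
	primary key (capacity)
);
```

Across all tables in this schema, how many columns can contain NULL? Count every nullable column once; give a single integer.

16

vehicles: 6 nullable (status, weight, fuel, vehicle_id, code, phone — PK (distance, eta, destination) and explicit NOT NULL columns excluded).
packages: 6 nullable (eta, origin, volume, lat, phone, code — PK (tracking_no, window_start, status) and explicit NOT NULL columns excluded).
shipments: 4 nullable (lat, lon, eta, window_end — PK (capacity) and explicit NOT NULL columns excluded).
Total: 6 + 6 + 4 = 16.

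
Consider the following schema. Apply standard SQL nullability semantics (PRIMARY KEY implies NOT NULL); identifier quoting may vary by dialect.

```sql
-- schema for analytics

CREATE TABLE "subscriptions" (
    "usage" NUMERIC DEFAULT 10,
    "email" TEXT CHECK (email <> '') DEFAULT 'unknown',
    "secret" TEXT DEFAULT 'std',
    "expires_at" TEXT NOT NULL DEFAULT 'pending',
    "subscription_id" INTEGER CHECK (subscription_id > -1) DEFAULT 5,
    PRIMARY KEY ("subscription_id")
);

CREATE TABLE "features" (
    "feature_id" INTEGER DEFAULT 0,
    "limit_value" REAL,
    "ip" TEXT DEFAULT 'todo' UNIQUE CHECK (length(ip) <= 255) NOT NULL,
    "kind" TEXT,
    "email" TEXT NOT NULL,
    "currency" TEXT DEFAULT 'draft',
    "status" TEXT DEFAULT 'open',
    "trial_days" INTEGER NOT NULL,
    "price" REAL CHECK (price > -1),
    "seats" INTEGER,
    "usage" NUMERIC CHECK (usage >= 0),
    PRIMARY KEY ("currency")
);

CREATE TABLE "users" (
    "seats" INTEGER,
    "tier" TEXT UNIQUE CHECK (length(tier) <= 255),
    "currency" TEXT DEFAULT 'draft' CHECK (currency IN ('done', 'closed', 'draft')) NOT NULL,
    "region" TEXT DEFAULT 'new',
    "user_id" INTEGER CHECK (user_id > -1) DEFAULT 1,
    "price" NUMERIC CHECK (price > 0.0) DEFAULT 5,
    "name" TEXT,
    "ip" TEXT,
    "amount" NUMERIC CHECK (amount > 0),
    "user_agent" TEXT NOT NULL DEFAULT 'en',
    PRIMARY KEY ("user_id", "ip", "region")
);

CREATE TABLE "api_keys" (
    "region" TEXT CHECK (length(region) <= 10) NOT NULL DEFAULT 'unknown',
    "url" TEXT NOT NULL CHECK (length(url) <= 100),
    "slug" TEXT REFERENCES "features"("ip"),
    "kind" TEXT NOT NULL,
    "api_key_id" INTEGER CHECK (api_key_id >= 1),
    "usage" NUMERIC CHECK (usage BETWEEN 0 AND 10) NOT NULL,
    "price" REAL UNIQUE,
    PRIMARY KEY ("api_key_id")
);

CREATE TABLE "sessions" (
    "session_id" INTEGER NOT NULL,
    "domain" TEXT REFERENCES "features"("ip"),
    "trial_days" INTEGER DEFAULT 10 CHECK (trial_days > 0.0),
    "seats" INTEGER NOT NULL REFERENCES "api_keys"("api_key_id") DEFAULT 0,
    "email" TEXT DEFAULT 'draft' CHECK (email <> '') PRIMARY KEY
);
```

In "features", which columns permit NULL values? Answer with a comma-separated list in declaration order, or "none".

- feature_id: DEFAULT only fills an omitted column; an explicit NULL is still allowed → nullable.
- limit_value: no NOT NULL constraint applies → nullable.
- ip: declared NOT NULL → not nullable.
- kind: no NOT NULL constraint applies → nullable.
- email: declared NOT NULL → not nullable.
- currency: part of the PRIMARY KEY, which implies NOT NULL → not nullable.
- status: DEFAULT only fills an omitted column; an explicit NULL is still allowed → nullable.
- trial_days: declared NOT NULL → not nullable.
- price: CHECK does not forbid NULL (a CHECK constraint passes when its expression is NULL) → nullable.
- seats: no NOT NULL constraint applies → nullable.
- usage: CHECK does not forbid NULL (a CHECK constraint passes when its expression is NULL) → nullable.

feature_id, limit_value, kind, status, price, seats, usage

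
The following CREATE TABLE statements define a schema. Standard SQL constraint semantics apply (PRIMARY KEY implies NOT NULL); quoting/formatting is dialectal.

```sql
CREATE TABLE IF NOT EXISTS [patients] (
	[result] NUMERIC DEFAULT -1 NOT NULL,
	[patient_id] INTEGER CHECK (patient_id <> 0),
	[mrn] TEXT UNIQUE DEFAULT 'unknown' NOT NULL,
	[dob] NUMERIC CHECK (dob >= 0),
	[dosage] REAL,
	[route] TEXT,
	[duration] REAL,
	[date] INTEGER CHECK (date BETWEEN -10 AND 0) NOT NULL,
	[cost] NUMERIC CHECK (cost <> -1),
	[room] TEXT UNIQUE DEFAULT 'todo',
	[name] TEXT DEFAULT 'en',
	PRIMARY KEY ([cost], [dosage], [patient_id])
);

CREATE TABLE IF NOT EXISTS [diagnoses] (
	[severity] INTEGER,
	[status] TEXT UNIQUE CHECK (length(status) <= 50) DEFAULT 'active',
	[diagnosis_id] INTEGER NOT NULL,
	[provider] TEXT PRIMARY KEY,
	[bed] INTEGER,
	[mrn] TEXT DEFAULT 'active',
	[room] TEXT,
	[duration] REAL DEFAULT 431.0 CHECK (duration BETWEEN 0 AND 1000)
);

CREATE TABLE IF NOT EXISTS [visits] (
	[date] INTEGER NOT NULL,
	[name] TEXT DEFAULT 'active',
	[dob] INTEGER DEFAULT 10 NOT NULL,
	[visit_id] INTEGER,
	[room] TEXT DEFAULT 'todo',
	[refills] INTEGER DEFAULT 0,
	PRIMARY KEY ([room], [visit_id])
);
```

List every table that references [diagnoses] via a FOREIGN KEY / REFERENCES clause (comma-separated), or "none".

none

No REFERENCES clause anywhere in the schema names diagnoses.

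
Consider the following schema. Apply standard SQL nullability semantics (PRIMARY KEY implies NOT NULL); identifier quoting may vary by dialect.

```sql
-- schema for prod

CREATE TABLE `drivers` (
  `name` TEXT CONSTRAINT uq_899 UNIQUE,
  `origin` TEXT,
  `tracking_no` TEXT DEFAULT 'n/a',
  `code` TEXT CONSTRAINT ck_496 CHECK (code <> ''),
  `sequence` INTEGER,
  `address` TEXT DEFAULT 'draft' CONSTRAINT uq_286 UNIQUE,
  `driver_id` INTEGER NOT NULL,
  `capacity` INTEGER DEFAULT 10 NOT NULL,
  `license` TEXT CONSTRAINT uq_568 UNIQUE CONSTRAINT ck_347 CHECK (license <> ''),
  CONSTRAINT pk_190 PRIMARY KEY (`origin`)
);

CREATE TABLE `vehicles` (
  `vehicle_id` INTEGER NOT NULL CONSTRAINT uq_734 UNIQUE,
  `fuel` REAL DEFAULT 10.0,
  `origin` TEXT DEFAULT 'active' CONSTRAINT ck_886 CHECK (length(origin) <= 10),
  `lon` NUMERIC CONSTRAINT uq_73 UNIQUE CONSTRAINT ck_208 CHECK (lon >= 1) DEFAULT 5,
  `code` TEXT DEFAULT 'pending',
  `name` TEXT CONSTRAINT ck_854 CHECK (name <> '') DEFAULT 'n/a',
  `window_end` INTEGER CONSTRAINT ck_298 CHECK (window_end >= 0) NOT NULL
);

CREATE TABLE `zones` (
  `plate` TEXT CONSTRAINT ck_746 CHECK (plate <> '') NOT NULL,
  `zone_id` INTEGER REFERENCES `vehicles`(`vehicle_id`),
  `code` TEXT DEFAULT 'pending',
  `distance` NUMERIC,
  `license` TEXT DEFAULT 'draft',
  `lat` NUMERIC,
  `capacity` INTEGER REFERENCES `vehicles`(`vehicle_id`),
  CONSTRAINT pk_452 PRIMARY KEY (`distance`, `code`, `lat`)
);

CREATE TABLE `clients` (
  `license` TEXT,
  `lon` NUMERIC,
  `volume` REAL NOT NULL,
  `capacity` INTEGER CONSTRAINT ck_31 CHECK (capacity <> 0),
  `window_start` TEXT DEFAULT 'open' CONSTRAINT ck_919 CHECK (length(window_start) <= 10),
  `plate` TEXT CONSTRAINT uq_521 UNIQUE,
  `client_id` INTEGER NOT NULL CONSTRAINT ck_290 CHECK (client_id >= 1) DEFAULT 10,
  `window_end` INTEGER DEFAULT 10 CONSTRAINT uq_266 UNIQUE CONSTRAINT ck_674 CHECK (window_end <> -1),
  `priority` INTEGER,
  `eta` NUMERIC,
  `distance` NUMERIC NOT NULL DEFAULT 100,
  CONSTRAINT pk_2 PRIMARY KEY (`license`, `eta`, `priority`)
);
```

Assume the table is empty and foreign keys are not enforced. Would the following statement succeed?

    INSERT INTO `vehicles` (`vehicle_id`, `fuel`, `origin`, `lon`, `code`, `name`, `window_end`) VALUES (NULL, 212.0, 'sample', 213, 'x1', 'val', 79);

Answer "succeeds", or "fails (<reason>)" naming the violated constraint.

vehicle_id is explicitly set to NULL, but vehicle_id is declared NOT NULL.

fails (NOT NULL on vehicle_id)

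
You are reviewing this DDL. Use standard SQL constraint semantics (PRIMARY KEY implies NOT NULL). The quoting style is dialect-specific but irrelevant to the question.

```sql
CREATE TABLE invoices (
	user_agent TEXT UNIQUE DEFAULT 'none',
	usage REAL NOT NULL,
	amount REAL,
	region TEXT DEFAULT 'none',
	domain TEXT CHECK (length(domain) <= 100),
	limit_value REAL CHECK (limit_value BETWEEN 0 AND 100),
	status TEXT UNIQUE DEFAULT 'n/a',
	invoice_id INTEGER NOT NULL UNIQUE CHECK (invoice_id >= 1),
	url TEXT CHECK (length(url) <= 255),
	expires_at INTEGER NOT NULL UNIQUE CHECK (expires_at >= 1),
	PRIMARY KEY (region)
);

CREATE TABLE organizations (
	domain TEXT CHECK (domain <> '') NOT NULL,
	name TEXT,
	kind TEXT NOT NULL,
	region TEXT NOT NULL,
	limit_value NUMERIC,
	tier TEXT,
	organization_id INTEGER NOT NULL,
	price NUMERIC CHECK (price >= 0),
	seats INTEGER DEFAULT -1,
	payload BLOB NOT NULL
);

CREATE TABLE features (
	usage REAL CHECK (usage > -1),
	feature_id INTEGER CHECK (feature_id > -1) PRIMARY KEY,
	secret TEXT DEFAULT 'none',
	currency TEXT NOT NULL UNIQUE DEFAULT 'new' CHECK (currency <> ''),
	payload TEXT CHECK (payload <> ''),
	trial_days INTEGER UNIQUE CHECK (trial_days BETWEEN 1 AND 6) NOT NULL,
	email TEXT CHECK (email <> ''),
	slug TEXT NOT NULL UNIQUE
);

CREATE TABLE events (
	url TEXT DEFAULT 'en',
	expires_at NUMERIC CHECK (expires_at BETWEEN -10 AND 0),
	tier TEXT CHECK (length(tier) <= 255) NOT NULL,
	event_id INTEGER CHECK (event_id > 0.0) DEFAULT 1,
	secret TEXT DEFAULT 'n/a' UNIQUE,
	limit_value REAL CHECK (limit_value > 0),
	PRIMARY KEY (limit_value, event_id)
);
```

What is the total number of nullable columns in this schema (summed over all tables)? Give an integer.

invoices: 6 nullable (user_agent, amount, domain, limit_value, status, url — PK (region) and explicit NOT NULL columns excluded).
organizations: 5 nullable (name, limit_value, tier, price, seats — PK none and explicit NOT NULL columns excluded).
features: 4 nullable (usage, secret, payload, email — PK (feature_id) and explicit NOT NULL columns excluded).
events: 3 nullable (url, expires_at, secret — PK (limit_value, event_id) and explicit NOT NULL columns excluded).
Total: 6 + 5 + 4 + 3 = 18.

18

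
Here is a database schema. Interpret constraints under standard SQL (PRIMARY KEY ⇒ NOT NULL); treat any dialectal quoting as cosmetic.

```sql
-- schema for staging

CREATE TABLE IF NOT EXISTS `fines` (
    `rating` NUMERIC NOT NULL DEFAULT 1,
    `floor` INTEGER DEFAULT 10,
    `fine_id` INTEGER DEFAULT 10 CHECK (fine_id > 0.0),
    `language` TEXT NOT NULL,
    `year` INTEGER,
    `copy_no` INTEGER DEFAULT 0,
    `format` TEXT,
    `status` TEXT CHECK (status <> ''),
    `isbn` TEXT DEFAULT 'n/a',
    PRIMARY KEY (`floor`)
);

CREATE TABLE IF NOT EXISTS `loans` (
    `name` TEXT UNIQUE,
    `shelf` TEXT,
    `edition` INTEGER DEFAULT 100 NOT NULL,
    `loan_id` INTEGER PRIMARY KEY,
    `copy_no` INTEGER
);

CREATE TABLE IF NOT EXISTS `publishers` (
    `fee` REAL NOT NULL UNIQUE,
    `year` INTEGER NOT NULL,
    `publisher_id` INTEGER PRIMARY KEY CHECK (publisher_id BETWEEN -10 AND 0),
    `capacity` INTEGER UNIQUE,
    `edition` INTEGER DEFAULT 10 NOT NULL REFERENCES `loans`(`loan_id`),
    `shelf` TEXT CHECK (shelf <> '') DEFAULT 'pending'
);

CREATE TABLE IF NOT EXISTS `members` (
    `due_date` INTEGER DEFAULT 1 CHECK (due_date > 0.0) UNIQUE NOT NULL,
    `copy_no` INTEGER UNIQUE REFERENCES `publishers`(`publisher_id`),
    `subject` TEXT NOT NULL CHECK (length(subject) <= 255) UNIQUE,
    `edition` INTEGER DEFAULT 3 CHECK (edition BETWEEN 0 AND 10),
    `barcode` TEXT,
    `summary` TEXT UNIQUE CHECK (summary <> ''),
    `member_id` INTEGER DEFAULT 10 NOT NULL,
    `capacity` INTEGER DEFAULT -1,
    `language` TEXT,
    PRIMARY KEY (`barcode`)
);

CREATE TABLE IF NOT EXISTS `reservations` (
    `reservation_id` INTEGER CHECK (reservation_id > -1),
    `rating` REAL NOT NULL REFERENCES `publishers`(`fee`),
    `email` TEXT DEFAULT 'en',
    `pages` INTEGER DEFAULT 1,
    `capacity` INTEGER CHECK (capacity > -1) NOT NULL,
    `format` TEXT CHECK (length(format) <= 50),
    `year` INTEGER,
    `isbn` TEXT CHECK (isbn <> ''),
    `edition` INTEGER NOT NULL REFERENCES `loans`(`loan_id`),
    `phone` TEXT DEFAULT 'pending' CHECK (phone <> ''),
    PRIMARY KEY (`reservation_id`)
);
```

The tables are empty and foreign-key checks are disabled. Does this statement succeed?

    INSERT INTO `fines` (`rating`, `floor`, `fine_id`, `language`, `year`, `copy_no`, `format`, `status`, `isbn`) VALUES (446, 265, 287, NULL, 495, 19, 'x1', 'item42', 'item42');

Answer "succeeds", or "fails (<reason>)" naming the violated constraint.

fails (NOT NULL on language)

language is explicitly set to NULL, but language is declared NOT NULL.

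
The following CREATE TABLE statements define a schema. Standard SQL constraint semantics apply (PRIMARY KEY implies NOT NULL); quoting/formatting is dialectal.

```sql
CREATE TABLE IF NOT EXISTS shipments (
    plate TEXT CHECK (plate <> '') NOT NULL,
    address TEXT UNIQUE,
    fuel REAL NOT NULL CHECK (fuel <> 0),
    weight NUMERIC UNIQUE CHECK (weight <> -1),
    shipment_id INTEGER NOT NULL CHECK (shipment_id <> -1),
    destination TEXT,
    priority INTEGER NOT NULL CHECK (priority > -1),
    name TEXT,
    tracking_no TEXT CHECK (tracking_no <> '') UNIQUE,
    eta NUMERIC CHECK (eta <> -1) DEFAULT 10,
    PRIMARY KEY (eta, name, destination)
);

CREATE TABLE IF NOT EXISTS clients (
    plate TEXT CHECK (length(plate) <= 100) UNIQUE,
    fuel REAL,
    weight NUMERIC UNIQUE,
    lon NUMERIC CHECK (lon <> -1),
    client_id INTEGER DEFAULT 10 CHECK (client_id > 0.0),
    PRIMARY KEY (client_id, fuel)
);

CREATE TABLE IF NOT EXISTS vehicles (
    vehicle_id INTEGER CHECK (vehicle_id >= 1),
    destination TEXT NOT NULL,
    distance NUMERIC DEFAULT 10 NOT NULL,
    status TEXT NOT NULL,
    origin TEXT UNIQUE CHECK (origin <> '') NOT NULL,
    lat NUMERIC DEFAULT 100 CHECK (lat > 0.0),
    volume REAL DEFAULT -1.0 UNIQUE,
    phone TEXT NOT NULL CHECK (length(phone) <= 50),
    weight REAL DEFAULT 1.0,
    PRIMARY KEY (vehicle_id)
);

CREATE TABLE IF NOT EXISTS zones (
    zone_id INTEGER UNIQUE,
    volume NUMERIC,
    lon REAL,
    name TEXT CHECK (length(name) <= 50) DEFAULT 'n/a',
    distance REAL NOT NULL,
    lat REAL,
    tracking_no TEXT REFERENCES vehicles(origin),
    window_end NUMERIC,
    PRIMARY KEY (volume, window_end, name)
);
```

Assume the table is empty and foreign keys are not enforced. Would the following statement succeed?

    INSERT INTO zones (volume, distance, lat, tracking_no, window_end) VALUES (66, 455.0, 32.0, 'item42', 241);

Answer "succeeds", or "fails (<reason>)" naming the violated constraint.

NOT NULL columns: distance is supplied; name defaults to 'n/a'; volume is supplied; window_end is supplied.
No constraint is violated.

succeeds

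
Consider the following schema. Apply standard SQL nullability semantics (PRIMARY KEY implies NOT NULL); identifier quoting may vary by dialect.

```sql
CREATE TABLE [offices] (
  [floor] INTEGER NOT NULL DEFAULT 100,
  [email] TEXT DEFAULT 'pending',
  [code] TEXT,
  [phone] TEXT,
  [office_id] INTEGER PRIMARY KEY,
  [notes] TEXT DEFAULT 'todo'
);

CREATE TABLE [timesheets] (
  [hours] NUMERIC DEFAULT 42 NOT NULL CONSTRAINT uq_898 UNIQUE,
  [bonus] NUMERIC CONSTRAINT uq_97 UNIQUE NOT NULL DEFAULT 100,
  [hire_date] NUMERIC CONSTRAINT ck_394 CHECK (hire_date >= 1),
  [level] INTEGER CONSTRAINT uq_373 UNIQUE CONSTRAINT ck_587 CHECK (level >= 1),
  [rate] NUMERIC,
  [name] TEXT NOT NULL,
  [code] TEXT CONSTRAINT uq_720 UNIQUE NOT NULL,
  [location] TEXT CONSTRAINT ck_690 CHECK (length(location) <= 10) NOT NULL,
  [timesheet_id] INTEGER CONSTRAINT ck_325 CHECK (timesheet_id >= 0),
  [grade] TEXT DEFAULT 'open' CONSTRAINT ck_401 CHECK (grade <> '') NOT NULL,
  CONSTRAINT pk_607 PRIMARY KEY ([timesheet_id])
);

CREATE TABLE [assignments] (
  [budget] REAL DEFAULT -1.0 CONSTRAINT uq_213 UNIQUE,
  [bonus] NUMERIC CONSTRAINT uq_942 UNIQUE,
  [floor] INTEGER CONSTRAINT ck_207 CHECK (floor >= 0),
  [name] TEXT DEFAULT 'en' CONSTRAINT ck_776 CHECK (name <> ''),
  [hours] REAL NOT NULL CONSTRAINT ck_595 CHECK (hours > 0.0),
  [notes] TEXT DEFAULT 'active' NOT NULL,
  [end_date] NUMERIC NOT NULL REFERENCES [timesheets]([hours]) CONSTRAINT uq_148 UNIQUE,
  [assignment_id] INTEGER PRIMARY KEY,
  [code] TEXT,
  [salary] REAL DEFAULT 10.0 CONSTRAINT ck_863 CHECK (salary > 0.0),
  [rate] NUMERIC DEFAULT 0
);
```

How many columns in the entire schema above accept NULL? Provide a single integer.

offices: 4 nullable (email, code, phone, notes — PK (office_id) and explicit NOT NULL columns excluded).
timesheets: 3 nullable (hire_date, level, rate — PK (timesheet_id) and explicit NOT NULL columns excluded).
assignments: 7 nullable (budget, bonus, floor, name, code, salary, rate — PK (assignment_id) and explicit NOT NULL columns excluded).
Total: 4 + 3 + 7 = 14.

14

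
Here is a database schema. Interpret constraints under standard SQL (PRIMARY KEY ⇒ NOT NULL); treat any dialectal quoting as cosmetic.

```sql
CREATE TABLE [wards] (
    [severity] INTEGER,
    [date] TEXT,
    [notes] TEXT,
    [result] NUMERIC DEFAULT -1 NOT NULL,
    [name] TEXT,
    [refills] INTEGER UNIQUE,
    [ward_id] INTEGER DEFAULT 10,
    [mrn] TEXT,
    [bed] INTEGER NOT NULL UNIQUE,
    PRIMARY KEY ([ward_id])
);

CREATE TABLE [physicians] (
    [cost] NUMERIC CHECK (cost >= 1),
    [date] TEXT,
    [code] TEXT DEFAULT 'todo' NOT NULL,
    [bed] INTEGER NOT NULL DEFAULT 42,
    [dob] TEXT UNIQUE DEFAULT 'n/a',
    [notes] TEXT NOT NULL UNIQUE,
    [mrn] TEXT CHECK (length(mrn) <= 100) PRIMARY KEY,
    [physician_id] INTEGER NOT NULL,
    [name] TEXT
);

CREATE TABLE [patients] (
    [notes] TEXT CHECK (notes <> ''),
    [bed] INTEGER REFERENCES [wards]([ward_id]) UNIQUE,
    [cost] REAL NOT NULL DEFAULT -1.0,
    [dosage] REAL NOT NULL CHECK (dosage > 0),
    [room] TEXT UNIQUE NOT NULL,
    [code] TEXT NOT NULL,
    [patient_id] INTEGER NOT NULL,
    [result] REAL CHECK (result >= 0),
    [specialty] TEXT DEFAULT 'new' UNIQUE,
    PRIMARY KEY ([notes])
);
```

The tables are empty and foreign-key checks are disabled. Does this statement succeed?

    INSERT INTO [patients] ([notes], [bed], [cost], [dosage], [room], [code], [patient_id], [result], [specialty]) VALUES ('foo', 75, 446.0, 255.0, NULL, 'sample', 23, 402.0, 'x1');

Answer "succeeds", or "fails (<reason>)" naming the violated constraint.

fails (NOT NULL on room)

room is explicitly set to NULL, but room is declared NOT NULL.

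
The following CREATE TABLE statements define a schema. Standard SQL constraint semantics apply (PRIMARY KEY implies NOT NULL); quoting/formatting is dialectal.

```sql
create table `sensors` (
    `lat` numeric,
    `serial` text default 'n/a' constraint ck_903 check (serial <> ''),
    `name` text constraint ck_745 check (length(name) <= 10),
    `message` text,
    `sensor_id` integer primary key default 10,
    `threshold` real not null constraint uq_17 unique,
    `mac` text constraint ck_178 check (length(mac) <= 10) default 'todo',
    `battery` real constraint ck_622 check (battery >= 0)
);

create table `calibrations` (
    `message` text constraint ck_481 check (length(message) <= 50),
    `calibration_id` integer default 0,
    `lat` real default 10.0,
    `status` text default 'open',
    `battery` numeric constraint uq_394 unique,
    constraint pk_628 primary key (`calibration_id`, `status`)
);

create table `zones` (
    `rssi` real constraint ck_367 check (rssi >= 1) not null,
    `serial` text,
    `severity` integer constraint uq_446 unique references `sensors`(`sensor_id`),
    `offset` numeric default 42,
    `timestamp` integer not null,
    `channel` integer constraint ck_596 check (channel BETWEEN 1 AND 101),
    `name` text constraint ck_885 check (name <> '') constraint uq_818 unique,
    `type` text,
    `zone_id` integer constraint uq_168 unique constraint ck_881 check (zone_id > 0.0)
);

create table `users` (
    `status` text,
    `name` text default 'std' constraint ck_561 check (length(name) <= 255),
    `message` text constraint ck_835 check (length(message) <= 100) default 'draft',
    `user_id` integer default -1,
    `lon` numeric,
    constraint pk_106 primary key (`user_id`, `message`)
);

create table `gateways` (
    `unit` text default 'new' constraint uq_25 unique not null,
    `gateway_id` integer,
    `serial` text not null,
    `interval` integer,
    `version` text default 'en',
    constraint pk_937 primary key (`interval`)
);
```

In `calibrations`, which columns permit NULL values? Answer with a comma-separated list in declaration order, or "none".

- message: CHECK does not forbid NULL (a CHECK constraint passes when its expression is NULL) → nullable.
- calibration_id: part of the PRIMARY KEY, which implies NOT NULL → not nullable.
- lat: DEFAULT only fills an omitted column; an explicit NULL is still allowed → nullable.
- status: part of the PRIMARY KEY, which implies NOT NULL → not nullable.
- battery: UNIQUE does not imply NOT NULL → nullable.

message, lat, battery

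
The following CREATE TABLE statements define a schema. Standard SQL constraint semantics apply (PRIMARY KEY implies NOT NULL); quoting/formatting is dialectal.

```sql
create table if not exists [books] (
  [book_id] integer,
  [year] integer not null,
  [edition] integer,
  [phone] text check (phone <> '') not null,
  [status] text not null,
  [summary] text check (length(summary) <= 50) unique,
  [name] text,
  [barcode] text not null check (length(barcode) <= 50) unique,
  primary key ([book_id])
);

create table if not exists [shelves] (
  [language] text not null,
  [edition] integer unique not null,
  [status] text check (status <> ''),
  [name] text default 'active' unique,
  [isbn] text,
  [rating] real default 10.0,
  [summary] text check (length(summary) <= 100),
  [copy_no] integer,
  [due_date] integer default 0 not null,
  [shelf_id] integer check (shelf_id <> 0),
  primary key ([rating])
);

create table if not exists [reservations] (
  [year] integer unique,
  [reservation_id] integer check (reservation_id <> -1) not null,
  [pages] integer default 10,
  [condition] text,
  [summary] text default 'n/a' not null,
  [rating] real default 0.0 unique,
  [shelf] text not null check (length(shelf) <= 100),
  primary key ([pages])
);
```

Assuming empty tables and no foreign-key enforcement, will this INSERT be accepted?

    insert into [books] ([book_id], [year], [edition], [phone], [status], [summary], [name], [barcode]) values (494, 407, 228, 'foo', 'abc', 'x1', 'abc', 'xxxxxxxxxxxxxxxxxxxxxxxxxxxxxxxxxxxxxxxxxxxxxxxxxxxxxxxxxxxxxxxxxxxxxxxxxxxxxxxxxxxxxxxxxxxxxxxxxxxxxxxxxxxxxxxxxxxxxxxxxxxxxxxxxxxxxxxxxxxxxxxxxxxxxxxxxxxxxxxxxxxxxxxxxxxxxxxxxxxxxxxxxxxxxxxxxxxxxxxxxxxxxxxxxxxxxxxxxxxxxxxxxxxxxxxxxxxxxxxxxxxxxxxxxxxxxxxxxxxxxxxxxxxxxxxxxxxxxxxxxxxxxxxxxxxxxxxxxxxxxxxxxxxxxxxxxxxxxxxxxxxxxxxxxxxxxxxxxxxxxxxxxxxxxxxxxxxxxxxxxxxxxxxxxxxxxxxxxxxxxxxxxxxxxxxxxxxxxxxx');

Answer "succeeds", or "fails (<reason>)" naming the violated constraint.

fails (CHECK on barcode)

The value 'xxxxxxxxxxxxxxxxxxxxxxxxxxxxxxxxxxxxxxxxxxxxxxxxxxxxxxxxxxxxxxxxxxxxxxxxxxxxxxxxxxxxxxxxxxxxxxxxxxxxxxxxxxxxxxxxxxxxxxxxxxxxxxxxxxxxxxxxxxxxxxxxxxxxxxxxxxxxxxxxxxxxxxxxxxxxxxxxxxxxxxxxxxxxxxxxxxxxxxxxxxxxxxxxxxxxxxxxxxxxxxxxxxxxxxxxxxxxxxxxxxxxxxxxxxxxxxxxxxxxxxxxxxxxxxxxxxxxxxxxxxxxxxxxxxxxxxxxxxxxxxxxxxxxxxxxxxxxxxxxxxxxxxxxxxxxxxxxxxxxxxxxxxxxxxxxxxxxxxxxxxxxxxxxxxxxxxxxxxxxxxxxxxxxxxxxxxxxxxxx' for barcode violates CHECK (length(barcode) <= 50).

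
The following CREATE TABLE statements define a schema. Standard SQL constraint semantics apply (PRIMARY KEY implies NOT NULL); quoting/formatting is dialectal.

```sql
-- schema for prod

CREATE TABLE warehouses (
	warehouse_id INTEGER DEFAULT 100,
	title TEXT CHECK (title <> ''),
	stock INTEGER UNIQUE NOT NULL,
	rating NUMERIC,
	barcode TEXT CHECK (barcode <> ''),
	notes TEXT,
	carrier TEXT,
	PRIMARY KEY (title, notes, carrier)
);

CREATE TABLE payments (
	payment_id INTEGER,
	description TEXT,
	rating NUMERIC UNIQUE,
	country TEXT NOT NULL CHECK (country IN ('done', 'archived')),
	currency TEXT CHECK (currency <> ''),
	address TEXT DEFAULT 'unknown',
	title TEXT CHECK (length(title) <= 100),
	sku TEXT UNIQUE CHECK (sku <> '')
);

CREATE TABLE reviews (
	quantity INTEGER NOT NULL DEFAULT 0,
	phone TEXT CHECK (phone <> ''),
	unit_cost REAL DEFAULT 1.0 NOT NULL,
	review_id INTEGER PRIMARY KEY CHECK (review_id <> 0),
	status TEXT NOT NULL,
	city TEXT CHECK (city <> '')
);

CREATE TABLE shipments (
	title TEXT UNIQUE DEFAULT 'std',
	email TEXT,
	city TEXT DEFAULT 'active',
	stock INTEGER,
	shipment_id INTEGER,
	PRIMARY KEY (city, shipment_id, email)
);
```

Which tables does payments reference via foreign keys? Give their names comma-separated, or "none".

No column in payments has a REFERENCES clause.

none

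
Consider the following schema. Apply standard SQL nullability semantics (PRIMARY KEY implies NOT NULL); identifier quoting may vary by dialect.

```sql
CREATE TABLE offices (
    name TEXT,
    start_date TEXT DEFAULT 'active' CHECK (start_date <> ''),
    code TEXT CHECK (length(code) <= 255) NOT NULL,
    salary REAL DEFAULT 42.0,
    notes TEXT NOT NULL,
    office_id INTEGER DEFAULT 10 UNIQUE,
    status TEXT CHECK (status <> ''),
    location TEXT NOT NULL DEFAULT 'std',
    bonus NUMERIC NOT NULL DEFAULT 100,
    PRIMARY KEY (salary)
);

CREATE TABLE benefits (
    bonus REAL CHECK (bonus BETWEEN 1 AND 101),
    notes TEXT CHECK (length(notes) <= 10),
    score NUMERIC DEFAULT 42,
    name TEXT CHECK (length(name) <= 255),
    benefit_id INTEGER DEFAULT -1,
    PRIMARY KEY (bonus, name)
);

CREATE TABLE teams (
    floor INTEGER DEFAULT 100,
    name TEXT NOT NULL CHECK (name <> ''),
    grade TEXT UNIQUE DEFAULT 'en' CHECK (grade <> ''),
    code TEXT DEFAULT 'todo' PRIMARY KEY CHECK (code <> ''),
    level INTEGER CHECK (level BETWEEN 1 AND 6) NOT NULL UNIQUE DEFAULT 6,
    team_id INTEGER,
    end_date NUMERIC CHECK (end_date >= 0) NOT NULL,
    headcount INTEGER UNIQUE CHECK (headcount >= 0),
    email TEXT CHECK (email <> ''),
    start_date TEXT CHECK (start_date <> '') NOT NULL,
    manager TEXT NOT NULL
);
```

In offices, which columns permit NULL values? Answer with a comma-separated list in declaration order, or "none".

- name: no NOT NULL constraint applies → nullable.
- start_date: CHECK does not forbid NULL (a CHECK constraint passes when its expression is NULL) → nullable.
- code: declared NOT NULL → not nullable.
- salary: part of the PRIMARY KEY, which implies NOT NULL → not nullable.
- notes: declared NOT NULL → not nullable.
- office_id: UNIQUE does not imply NOT NULL → nullable.
- status: CHECK does not forbid NULL (a CHECK constraint passes when its expression is NULL) → nullable.
- location: declared NOT NULL → not nullable.
- bonus: declared NOT NULL → not nullable.

name, start_date, office_id, status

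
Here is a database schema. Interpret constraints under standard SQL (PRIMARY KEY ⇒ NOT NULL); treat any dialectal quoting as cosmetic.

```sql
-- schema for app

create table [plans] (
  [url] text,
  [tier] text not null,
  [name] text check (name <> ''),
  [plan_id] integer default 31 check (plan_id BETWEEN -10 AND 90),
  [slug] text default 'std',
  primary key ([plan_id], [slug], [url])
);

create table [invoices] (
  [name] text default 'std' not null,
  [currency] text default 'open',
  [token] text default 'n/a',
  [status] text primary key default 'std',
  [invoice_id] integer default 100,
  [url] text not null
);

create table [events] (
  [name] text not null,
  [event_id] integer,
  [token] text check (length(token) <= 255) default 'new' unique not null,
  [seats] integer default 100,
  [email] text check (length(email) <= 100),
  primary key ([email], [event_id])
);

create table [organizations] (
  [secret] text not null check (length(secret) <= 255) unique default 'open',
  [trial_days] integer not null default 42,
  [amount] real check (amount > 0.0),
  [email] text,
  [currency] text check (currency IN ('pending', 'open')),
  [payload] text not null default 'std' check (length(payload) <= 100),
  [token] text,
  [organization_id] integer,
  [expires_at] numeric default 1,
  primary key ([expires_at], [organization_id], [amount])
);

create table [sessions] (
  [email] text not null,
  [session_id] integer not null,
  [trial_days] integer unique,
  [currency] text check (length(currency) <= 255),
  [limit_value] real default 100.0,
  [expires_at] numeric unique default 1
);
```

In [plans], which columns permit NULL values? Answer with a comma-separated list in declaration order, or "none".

- url: part of the PRIMARY KEY, which implies NOT NULL → not nullable.
- tier: declared NOT NULL → not nullable.
- name: CHECK does not forbid NULL (a CHECK constraint passes when its expression is NULL) → nullable.
- plan_id: part of the PRIMARY KEY, which implies NOT NULL → not nullable.
- slug: part of the PRIMARY KEY, which implies NOT NULL → not nullable.

name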